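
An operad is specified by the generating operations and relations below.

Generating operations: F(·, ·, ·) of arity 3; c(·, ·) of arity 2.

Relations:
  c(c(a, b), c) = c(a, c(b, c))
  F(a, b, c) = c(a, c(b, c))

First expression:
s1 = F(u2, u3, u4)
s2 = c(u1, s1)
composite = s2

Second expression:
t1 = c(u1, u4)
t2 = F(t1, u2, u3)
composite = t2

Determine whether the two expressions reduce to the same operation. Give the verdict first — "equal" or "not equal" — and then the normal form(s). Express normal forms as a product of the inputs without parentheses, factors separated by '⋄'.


not equal: they reduce to u1 ⋄ u2 ⋄ u3 ⋄ u4 and u1 ⋄ u4 ⋄ u2 ⋄ u3


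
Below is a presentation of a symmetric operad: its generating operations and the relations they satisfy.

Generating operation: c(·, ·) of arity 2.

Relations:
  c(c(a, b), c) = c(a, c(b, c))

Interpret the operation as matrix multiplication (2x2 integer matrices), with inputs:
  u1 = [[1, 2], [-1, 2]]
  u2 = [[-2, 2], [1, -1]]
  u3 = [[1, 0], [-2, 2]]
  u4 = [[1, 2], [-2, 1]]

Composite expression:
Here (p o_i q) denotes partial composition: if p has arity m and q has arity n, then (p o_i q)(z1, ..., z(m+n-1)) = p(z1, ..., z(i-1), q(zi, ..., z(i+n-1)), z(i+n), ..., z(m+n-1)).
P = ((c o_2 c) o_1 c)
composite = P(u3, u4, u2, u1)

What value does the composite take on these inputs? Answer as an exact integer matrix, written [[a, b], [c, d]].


[[0, 0], [20, 0]]


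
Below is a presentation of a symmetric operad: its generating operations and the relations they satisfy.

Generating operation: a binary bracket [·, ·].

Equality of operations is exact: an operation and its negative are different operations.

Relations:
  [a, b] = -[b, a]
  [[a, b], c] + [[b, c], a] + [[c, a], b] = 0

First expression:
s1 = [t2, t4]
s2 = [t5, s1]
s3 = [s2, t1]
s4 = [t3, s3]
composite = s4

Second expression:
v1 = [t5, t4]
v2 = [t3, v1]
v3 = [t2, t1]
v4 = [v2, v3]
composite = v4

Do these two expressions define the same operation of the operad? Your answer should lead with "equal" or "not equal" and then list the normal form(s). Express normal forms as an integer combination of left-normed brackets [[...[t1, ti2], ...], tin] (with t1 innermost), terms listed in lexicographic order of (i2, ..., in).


not equal: they reduce to -[[[[t1, t2], t4], t5], t3] + [[[[t1, t4], t2], t5], t3] + [[[[t1, t5], t2], t4], t3] - [[[[t1, t5], t4], t2], t3] and -[[[[t1, t2], t3], t4], t5] + [[[[t1, t2], t3], t5], t4] + [[[[t1, t2], t4], t5], t3] - [[[[t1, t2], t5], t4], t3]


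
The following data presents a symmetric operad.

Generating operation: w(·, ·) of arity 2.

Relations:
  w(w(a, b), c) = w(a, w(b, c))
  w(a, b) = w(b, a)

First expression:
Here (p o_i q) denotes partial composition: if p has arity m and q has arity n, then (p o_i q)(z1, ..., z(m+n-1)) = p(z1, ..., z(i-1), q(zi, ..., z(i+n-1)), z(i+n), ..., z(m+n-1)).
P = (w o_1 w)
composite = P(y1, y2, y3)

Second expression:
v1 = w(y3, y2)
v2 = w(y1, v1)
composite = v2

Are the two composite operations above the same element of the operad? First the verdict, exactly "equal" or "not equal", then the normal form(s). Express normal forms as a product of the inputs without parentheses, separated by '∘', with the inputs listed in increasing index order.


Normal form of the first expression: y1 ∘ y2 ∘ y3
Normal form of the second expression: y1 ∘ y2 ∘ y3
The normal forms match — equal.

equal; both compose to y1 ∘ y2 ∘ y3


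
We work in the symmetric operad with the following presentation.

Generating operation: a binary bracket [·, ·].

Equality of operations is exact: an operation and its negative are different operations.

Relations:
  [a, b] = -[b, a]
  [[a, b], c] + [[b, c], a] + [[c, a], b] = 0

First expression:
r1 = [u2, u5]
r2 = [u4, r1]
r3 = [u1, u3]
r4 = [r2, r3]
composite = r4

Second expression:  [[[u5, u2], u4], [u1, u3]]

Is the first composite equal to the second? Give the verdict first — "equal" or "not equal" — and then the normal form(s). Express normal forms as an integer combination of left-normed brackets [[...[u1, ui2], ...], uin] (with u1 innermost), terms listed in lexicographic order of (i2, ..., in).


equal; the common form is [[[[u1, u3], u2], u5], u4] - [[[[u1, u3], u4], u2], u5] + [[[[u1, u3], u4], u5], u2] - [[[[u1, u3], u5], u2], u4]

Reducing the first expression gives [[[[u1, u3], u2], u5], u4] - [[[[u1, u3], u4], u2], u5] + [[[[u1, u3], u4], u5], u2] - [[[[u1, u3], u5], u2], u4]
Reducing the second expression gives [[[[u1, u3], u2], u5], u4] - [[[[u1, u3], u4], u2], u5] + [[[[u1, u3], u4], u5], u2] - [[[[u1, u3], u5], u2], u4]
Same normal form: equal.


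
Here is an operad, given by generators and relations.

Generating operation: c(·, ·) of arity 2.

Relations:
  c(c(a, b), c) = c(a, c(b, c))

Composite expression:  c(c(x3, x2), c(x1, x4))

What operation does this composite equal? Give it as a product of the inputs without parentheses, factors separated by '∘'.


Associativity of c dissolves the nesting; only the x-input order survives.
c(x3, x2) reduces to x3 ∘ x2
c(x1, x4) reduces to x1 ∘ x4
c(c(x3, x2), c(x1, x4)) reduces to x3 ∘ x2 ∘ x1 ∘ x4

x3 ∘ x2 ∘ x1 ∘ x4


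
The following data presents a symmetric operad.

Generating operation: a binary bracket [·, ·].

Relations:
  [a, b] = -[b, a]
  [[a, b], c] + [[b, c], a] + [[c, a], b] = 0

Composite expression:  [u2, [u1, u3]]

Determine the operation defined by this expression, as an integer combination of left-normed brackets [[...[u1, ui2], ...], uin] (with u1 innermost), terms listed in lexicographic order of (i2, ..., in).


-[[u1, u3], u2]

Left-normed coefficients sit on the u1-initial expansion words.
Composite bracket: [u2, [u1, u3]]
Applying ab - ba throughout gives 4 signed words (2^2 = 4).
The u1-initial words carry the normal form:
  sign of u1u3u2 is -1, so it contributes -[[u1, u3], u2]


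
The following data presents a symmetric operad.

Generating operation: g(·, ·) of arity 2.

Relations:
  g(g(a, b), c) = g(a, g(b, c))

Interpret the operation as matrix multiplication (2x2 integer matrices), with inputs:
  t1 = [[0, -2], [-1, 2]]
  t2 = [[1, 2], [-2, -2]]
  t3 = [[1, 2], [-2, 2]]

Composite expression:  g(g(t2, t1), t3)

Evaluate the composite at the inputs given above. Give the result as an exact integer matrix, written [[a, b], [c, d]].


g(t2, t1) = [[-2, 2], [2, 0]]
g(g(t2, t1), t3) = [[-6, 0], [2, 4]]

[[-6, 0], [2, 4]]


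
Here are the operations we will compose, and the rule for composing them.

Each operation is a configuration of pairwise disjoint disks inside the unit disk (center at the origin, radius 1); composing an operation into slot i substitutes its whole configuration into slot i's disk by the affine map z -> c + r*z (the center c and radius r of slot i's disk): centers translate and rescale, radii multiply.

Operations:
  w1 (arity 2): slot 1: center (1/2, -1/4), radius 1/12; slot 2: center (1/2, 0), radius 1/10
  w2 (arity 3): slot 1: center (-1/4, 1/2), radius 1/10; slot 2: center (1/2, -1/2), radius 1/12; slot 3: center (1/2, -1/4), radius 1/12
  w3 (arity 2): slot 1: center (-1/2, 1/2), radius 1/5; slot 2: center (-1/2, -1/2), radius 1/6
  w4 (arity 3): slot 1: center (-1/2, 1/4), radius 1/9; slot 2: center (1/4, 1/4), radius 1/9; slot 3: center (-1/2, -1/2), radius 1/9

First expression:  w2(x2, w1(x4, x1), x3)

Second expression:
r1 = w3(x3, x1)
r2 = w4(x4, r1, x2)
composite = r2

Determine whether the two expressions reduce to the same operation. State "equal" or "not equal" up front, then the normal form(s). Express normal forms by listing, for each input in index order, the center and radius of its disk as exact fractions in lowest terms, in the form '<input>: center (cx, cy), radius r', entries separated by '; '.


not equal: they reduce to x1: center (13/24, -1/2), radius 1/120; x2: center (-1/4, 1/2), radius 1/10; x3: center (1/2, -1/4), radius 1/12; x4: center (13/24, -25/48), radius 1/144 and x1: center (7/36, 7/36), radius 1/54; x2: center (-1/2, -1/2), radius 1/9; x3: center (7/36, 11/36), radius 1/45; x4: center (-1/2, 1/4), radius 1/9

The first composite normalizes to x1: center (13/24, -1/2), radius 1/120; x2: center (-1/4, 1/2), radius 1/10; x3: center (1/2, -1/4), radius 1/12; x4: center (13/24, -25/48), radius 1/144
The second composite normalizes to x1: center (7/36, 7/36), radius 1/54; x2: center (-1/2, -1/2), radius 1/9; x3: center (7/36, 11/36), radius 1/45; x4: center (-1/2, 1/4), radius 1/9
They disagree, so not equal.


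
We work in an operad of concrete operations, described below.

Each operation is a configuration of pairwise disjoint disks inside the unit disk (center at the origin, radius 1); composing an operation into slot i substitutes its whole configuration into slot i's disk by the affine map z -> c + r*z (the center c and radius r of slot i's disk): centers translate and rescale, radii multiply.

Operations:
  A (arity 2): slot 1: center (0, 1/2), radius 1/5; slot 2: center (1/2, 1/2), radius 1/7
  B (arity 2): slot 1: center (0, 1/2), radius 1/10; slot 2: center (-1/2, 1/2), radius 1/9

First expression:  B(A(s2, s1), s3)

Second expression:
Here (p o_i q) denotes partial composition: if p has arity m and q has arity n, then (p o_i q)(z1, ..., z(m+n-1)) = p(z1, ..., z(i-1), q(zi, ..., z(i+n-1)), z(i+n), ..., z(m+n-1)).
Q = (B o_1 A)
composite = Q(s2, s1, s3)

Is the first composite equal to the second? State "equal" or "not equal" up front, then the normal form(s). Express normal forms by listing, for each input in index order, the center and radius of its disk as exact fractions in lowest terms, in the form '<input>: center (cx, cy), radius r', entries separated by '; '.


equal; the common form is s1: center (1/20, 11/20), radius 1/70; s2: center (0, 11/20), radius 1/50; s3: center (-1/2, 1/2), radius 1/9


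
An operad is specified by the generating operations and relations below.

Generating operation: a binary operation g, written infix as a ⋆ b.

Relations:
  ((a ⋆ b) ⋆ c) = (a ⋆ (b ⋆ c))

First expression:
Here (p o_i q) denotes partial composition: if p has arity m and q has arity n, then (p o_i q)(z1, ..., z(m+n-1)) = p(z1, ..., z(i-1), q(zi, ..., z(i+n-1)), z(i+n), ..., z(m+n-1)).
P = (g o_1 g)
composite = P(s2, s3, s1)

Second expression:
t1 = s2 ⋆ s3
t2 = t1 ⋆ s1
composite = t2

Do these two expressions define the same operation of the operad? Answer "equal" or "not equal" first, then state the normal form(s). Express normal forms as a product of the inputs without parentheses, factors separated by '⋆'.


equal — both sides give s2 ⋆ s3 ⋆ s1

The first composite normalizes to s2 ⋆ s3 ⋆ s1
The second composite normalizes to s2 ⋆ s3 ⋆ s1
The normal forms match — equal.


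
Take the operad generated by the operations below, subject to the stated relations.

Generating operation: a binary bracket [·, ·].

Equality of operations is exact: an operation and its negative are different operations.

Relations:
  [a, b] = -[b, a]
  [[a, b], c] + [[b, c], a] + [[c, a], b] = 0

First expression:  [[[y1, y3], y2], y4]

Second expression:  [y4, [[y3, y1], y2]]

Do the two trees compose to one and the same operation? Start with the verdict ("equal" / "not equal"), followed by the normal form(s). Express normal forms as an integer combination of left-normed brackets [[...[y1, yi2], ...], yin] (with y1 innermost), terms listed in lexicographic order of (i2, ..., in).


Normal form of the first expression: [[[y1, y3], y2], y4]
Normal form of the second expression: [[[y1, y3], y2], y4]
Both agree, so they are equal.

equal: each reduces to [[[y1, y3], y2], y4]


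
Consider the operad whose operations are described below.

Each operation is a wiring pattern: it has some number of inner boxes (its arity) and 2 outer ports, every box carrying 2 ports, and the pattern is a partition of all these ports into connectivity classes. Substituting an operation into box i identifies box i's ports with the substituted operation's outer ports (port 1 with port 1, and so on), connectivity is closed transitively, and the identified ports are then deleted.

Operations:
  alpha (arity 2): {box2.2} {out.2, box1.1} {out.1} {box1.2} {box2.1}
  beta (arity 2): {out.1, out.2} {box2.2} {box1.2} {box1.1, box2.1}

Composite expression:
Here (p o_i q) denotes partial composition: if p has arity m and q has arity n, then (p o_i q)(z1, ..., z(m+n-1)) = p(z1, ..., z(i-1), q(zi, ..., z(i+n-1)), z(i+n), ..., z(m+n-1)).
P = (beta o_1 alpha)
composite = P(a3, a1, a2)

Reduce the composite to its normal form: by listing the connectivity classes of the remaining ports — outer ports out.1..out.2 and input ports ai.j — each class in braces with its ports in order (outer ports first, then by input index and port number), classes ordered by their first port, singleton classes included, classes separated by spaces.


{out.1, out.2} {a1.1} {a1.2} {a2.1} {a2.2} {a3.1} {a3.2}

Treat the ports identified at beta as solder joints: merge, then drop.
composing alpha on (a3, a1), with out.j its own outer ports: {out.1} {out.2, a3.1} {a1.1} {a1.2} {a3.2}
composing beta on (a3, a1, a2), with out.j its own outer ports: {out.1, out.2} {a1.1} {a1.2} {a2.1} {a2.2} {a3.1} {a3.2}


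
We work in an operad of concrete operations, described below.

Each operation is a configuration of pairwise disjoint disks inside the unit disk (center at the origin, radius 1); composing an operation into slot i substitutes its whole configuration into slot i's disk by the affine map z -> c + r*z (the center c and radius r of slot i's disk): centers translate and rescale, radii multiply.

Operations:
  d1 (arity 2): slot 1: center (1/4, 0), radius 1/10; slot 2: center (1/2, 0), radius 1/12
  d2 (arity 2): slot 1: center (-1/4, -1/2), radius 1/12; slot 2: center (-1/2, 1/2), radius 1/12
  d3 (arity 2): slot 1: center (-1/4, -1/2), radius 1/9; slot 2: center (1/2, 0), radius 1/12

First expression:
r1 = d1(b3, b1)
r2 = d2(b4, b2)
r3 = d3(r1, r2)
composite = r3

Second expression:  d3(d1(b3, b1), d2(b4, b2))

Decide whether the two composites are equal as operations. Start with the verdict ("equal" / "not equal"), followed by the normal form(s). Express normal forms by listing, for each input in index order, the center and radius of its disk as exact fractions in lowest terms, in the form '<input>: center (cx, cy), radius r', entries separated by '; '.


equal; both compose to b1: center (-7/36, -1/2), radius 1/108; b2: center (11/24, 1/24), radius 1/144; b3: center (-2/9, -1/2), radius 1/90; b4: center (23/48, -1/24), radius 1/144


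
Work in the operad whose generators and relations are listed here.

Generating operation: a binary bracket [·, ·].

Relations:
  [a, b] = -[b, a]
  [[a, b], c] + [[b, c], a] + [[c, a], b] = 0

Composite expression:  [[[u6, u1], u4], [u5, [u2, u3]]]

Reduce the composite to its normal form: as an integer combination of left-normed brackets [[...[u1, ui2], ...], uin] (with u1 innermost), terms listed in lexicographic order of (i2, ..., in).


In the tensor algebra, words opening u1 carry the u1-anchored form.
Composite bracket: [[[u6, u1], u4], [u5, [u2, u3]]]
The bracket unfolds into 32 signed words via [a, b] = ab - ba (2^5 = 32).
Collect the words opening with u1:
  from u1u6u4u2u3u5, sign +1: term +[[[[[u1, u6], u4], u2], u3], u5]
  from u1u6u4u3u2u5, sign -1: term -[[[[[u1, u6], u4], u3], u2], u5]
  from u1u6u4u5u2u3, sign -1: term -[[[[[u1, u6], u4], u5], u2], u3]
  from u1u6u4u5u3u2, sign +1: term +[[[[[u1, u6], u4], u5], u3], u2]

[[[[[u1, u6], u4], u2], u3], u5] - [[[[[u1, u6], u4], u3], u2], u5] - [[[[[u1, u6], u4], u5], u2], u3] + [[[[[u1, u6], u4], u5], u3], u2]


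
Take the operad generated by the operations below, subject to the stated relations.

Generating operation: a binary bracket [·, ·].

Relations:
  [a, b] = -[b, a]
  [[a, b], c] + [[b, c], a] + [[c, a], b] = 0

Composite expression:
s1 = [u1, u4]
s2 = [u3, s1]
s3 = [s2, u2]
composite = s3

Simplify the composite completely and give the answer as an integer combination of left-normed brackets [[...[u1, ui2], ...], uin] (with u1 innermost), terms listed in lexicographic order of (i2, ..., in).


-[[[u1, u4], u3], u2]

Skip Jacobi rewriting: expand, keep u1-initial words, read off terms.
Composite bracket: [[u3, [u1, u4]], u2]
Applying ab - ba throughout gives 8 signed words (2^3 = 8).
Only words starting with u1 matter:
  sign of u1u4u3u2 is -1, so it contributes -[[[u1, u4], u3], u2]


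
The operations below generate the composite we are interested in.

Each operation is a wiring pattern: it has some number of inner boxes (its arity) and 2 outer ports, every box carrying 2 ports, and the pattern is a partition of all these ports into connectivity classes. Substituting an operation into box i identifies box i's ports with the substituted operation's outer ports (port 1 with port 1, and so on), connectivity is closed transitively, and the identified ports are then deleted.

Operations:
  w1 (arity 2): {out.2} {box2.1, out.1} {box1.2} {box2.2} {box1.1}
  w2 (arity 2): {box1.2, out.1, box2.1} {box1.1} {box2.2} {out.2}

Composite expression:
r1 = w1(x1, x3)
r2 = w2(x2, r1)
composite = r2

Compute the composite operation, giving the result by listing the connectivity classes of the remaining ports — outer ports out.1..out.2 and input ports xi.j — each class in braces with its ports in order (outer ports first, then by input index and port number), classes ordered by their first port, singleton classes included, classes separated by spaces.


{out.1, x2.2, x3.1} {out.2} {x1.1} {x1.2} {x2.1} {x3.2}

Treat the ports identified at w2 as solder joints: merge, then drop.
w1 over (x1, x3) gives {out.1, x3.1} {out.2} {x1.1} {x1.2} {x3.2}, out.j being that stage's outer ports
w2 over (x2, x1, x3) gives {out.1, x2.2, x3.1} {out.2} {x1.1} {x1.2} {x2.1} {x3.2}, out.j being that stage's outer ports


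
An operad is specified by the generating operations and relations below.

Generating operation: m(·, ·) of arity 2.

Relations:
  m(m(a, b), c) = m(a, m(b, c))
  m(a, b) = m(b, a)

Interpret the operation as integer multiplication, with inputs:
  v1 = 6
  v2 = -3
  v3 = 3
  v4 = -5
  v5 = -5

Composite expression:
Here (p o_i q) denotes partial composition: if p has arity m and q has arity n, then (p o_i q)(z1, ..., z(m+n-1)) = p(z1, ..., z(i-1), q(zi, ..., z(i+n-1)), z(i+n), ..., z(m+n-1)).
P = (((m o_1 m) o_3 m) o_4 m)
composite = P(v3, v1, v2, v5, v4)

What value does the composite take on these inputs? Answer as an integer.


m(v3, v1) = 18
m(v5, v4) = 25
m(v2, m(v5, v4)) = -75
m(m(v3, v1), m(v2, m(v5, v4))) = -1350

-1350


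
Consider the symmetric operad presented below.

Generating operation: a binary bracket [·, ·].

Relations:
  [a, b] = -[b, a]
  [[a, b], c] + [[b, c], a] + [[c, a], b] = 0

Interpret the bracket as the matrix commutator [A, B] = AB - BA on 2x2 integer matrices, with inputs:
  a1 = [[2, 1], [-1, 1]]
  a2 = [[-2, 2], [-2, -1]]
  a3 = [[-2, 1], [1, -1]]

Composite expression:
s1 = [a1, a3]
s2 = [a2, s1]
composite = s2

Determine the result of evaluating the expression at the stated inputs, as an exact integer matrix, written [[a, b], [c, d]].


[a1, a3] = [[2, 2], [0, -2]]
[a2, [a1, a3]] = [[4, -10], [-8, -4]]

[[4, -10], [-8, -4]]


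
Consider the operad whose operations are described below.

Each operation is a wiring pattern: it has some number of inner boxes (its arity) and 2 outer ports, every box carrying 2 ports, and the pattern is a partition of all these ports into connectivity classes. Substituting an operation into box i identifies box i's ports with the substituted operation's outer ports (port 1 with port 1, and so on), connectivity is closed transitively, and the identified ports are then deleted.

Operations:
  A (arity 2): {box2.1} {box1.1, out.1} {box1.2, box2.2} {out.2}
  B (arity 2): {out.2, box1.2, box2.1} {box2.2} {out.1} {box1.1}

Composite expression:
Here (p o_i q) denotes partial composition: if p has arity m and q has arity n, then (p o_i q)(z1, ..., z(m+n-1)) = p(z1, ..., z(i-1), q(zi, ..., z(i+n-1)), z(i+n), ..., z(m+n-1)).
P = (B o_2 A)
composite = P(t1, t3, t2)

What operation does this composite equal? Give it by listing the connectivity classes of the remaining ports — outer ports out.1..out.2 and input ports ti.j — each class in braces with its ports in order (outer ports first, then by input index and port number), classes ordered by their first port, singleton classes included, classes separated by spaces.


{out.1} {out.2, t1.2, t3.1} {t1.1} {t2.1} {t2.2, t3.2}

Connectivity passes through glued B-boundaries; trace each wire chain.
A over (t3, t2) gives {out.1, t3.1} {out.2} {t2.1} {t2.2, t3.2}, out.j being that stage's outer ports
B over (t1, t3, t2) gives {out.1} {out.2, t1.2, t3.1} {t1.1} {t2.1} {t2.2, t3.2}, out.j being that stage's outer ports


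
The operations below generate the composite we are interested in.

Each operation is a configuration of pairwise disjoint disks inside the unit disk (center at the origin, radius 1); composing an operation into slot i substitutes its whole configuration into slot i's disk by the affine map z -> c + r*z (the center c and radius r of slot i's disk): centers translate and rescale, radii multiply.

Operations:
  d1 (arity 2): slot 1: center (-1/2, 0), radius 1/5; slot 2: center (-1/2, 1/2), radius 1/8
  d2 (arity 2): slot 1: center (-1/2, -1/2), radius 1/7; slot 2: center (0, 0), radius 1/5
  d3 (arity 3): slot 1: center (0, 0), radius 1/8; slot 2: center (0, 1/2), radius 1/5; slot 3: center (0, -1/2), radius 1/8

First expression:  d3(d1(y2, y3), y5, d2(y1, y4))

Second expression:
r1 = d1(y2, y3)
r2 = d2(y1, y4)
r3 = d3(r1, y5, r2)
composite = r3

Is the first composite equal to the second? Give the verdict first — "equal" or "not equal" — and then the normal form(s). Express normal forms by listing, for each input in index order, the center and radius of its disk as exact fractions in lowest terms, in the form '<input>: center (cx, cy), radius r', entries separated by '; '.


equal; both compose to y1: center (-1/16, -9/16), radius 1/56; y2: center (-1/16, 0), radius 1/40; y3: center (-1/16, 1/16), radius 1/64; y4: center (0, -1/2), radius 1/40; y5: center (0, 1/2), radius 1/5

The first composite normalizes to y1: center (-1/16, -9/16), radius 1/56; y2: center (-1/16, 0), radius 1/40; y3: center (-1/16, 1/16), radius 1/64; y4: center (0, -1/2), radius 1/40; y5: center (0, 1/2), radius 1/5
The second composite normalizes to y1: center (-1/16, -9/16), radius 1/56; y2: center (-1/16, 0), radius 1/40; y3: center (-1/16, 1/16), radius 1/64; y4: center (0, -1/2), radius 1/40; y5: center (0, 1/2), radius 1/5
Same normal form: equal.


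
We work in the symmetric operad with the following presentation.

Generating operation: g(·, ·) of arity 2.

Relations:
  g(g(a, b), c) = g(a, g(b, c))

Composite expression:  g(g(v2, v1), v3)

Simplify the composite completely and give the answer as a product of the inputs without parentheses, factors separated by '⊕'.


The g-tree's shape is irrelevant; the v-reading-order decides.
g(v2, v1) flattens to v2 ⊕ v1
g(g(v2, v1), v3) flattens to v2 ⊕ v1 ⊕ v3

v2 ⊕ v1 ⊕ v3


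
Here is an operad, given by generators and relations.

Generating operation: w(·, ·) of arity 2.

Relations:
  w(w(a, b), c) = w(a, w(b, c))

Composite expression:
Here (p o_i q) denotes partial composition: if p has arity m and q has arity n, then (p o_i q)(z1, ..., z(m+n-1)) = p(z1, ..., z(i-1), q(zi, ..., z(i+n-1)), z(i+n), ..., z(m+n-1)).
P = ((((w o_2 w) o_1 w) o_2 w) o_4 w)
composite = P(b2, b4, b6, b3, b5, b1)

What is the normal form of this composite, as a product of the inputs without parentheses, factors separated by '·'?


b2 · b4 · b6 · b3 · b5 · b1

Associativity of w dissolves the nesting; only the b-input order survives.
w(b4, b6) collapses to b4 · b6
w(b2, w(b4, b6)) collapses to b2 · b4 · b6
w(b3, b5) collapses to b3 · b5
w(w(b3, b5), b1) collapses to b3 · b5 · b1
w(w(b2, w(b4, b6)), w(w(b3, b5), b1)) collapses to b2 · b4 · b6 · b3 · b5 · b1


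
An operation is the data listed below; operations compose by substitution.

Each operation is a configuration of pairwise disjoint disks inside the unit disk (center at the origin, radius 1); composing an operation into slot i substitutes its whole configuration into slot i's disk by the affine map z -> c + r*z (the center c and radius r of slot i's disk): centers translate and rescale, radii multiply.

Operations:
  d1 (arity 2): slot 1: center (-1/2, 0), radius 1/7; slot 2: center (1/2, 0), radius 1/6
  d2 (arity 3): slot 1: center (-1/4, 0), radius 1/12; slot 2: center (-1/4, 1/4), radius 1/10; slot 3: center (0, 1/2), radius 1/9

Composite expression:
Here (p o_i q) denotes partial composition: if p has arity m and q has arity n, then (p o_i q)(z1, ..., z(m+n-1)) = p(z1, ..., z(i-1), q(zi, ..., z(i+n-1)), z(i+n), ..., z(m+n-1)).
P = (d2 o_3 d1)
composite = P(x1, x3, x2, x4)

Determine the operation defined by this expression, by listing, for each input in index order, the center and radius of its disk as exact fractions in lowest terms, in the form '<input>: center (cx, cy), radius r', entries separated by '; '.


x1: center (-1/4, 0), radius 1/12; x2: center (-1/18, 1/2), radius 1/63; x3: center (-1/4, 1/4), radius 1/10; x4: center (1/18, 1/2), radius 1/54

Nesting under d2 composes maps z -> c + r*z down each x-path.
tracing x1 down its 1-map path: center (-1/4, 0), radius 1/12
tracing x3 down its 1-map path: center (-1/4, 1/4), radius 1/10
tracing x2 down its 2-map path: center (-1/18, 1/2), radius 1/63
tracing x4 down its 2-map path: center (1/18, 1/2), radius 1/54


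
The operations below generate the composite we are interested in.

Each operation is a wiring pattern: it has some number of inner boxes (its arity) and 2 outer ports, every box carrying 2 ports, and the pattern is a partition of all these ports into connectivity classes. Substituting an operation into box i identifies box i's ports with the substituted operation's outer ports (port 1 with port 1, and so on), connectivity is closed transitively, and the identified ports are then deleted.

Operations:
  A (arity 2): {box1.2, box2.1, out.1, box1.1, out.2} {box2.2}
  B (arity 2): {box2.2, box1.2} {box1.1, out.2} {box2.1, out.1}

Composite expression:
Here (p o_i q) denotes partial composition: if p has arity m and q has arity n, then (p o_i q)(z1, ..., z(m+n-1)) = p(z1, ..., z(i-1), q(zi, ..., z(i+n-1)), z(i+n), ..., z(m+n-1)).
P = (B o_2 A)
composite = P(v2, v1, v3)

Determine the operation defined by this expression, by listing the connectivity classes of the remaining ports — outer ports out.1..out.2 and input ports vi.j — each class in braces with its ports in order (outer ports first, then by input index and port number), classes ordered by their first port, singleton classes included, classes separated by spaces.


{out.1, v1.1, v1.2, v2.2, v3.1} {out.2, v2.1} {v3.2}

Connectivity passes through glued B-boundaries; trace each wire chain.
A over (v1, v3) gives {out.1, out.2, v1.1, v1.2, v3.1} {v3.2}, out.j being that stage's outer ports
B over (v2, v1, v3) gives {out.1, v1.1, v1.2, v2.2, v3.1} {out.2, v2.1} {v3.2}, out.j being that stage's outer ports


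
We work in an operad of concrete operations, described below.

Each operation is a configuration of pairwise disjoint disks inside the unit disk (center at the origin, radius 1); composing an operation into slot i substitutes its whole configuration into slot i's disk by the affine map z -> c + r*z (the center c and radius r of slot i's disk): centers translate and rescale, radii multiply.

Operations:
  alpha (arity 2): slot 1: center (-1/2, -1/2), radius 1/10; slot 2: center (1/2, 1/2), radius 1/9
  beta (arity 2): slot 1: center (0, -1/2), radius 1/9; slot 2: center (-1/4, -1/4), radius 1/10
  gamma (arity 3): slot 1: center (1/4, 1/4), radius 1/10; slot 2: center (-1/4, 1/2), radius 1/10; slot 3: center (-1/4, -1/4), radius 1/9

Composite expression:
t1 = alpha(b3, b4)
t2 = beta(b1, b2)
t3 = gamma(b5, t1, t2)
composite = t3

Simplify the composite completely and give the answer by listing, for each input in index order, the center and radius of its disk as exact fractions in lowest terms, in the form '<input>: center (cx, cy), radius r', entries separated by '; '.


b1: center (-1/4, -11/36), radius 1/81; b2: center (-5/18, -5/18), radius 1/90; b3: center (-3/10, 9/20), radius 1/100; b4: center (-1/5, 11/20), radius 1/90; b5: center (1/4, 1/4), radius 1/10

Each b-disk chains the slot maps above it in gamma; radii multiply.
for b5, the 1-step affine chain lands on center (1/4, 1/4), radius 1/10
for b3, the 2-step affine chain lands on center (-3/10, 9/20), radius 1/100
for b4, the 2-step affine chain lands on center (-1/5, 11/20), radius 1/90
for b1, the 2-step affine chain lands on center (-1/4, -11/36), radius 1/81
for b2, the 2-step affine chain lands on center (-5/18, -5/18), radius 1/90


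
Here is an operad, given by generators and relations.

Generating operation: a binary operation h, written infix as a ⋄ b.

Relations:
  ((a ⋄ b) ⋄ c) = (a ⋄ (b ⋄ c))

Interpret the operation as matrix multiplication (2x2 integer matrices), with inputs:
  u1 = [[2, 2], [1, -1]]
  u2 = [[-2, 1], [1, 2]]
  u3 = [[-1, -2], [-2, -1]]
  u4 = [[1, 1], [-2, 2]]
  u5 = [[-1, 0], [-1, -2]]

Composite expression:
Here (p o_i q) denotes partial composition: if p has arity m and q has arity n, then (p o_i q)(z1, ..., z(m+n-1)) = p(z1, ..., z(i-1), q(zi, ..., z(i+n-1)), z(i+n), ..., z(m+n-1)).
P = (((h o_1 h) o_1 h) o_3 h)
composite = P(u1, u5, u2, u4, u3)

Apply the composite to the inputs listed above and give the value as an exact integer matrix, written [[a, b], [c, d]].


(u1 ⋄ u5) = [[-4, -4], [0, 2]]
(u2 ⋄ u4) = [[-4, 0], [-3, 5]]
((u1 ⋄ u5) ⋄ (u2 ⋄ u4)) = [[28, -20], [-6, 10]]
(((u1 ⋄ u5) ⋄ (u2 ⋄ u4)) ⋄ u3) = [[12, -36], [-14, 2]]

[[12, -36], [-14, 2]]


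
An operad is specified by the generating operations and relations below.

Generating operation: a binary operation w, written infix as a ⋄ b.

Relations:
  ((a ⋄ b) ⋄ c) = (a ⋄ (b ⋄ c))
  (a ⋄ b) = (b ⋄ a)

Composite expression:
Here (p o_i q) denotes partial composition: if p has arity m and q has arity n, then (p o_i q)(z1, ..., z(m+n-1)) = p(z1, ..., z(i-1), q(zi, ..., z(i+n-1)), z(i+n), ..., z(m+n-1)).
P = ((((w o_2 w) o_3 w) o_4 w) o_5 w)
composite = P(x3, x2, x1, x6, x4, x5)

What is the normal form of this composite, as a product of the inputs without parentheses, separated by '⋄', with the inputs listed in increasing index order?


x1 ⋄ x2 ⋄ x3 ⋄ x4 ⋄ x5 ⋄ x6


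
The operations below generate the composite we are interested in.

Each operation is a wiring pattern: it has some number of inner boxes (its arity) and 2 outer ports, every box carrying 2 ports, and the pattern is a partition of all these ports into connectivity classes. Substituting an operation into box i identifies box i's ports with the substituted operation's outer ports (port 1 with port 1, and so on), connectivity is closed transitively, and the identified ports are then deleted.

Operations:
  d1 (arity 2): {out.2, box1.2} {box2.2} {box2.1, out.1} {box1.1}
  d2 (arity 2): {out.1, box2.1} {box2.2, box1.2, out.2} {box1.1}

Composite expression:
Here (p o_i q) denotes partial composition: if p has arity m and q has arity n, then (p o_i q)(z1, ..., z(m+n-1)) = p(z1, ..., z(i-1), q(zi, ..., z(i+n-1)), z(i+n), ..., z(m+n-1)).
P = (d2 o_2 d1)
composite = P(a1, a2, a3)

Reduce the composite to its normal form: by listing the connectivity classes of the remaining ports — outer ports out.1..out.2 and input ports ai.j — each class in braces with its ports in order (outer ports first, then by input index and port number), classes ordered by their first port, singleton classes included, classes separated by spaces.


{out.1, a3.1} {out.2, a1.2, a2.2} {a1.1} {a2.1} {a3.2}


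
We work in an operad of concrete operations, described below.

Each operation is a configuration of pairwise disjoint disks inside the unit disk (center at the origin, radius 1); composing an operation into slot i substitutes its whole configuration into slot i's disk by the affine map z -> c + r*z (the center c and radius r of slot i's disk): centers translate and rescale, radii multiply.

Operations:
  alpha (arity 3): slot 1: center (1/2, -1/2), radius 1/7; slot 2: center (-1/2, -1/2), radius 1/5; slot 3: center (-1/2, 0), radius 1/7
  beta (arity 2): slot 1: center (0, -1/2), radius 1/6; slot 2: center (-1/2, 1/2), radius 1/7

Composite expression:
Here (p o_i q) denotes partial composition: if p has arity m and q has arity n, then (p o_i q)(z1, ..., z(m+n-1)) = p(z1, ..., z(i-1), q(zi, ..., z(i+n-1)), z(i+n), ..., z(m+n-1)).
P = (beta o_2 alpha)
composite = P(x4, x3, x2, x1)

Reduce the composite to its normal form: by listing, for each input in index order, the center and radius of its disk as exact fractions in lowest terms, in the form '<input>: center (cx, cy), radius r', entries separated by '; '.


x1: center (-4/7, 1/2), radius 1/49; x2: center (-4/7, 3/7), radius 1/35; x3: center (-3/7, 3/7), radius 1/49; x4: center (0, -1/2), radius 1/6


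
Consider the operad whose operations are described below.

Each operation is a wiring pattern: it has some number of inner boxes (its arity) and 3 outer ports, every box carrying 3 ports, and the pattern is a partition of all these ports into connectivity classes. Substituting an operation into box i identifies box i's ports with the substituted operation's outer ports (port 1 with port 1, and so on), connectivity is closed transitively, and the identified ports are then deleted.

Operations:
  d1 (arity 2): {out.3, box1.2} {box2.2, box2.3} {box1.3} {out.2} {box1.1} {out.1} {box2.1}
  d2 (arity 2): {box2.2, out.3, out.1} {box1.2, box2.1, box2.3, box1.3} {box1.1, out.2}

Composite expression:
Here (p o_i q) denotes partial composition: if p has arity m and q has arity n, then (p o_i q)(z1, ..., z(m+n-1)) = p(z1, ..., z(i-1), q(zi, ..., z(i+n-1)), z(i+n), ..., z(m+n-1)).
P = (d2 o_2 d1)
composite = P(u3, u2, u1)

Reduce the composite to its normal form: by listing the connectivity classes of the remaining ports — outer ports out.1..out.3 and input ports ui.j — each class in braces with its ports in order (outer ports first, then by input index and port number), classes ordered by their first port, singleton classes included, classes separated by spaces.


{out.1, out.3} {out.2, u3.1} {u1.1} {u1.2, u1.3} {u2.1} {u2.2, u3.2, u3.3} {u2.3}

Substituting into d2 glues patterns; closure does the rest.
through d1, on inputs (u2, u1): {out.1} {out.2} {out.3, u2.2} {u1.1} {u1.2, u1.3} {u2.1} {u2.3} (out.j = stage outer ports)
through d2, on inputs (u3, u2, u1): {out.1, out.3} {out.2, u3.1} {u1.1} {u1.2, u1.3} {u2.1} {u2.2, u3.2, u3.3} {u2.3} (out.j = stage outer ports)


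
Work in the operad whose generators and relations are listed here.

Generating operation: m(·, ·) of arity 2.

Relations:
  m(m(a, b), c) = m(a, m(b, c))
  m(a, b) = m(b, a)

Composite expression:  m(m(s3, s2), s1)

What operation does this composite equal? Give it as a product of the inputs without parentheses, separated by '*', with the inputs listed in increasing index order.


Key point: m commutes, so take the s-inputs in any fixed order.
m(s3, s2) linearizes to s3 * s2
m(m(s3, s2), s1) linearizes to s3 * s2 * s1
the factors in increasing index order: s1 * s2 * s3

s1 * s2 * s3


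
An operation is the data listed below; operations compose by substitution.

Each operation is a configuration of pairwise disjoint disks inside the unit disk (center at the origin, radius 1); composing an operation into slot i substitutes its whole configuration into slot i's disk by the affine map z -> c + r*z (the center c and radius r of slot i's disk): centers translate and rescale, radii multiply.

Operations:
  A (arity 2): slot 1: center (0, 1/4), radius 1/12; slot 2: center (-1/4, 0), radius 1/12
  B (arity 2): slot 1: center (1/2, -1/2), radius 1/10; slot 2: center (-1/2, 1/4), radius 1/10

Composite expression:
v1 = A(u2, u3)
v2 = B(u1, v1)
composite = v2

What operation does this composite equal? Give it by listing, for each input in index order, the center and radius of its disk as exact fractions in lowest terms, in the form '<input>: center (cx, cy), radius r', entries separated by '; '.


u1: center (1/2, -1/2), radius 1/10; u2: center (-1/2, 11/40), radius 1/120; u3: center (-21/40, 1/4), radius 1/120

Below B, radii multiply path by path; the u-disk centers shift.
u1 passes through 1 substitution, ending at center (1/2, -1/2), radius 1/10
u2 passes through 2 substitutions, ending at center (-1/2, 11/40), radius 1/120
u3 passes through 2 substitutions, ending at center (-21/40, 1/4), radius 1/120


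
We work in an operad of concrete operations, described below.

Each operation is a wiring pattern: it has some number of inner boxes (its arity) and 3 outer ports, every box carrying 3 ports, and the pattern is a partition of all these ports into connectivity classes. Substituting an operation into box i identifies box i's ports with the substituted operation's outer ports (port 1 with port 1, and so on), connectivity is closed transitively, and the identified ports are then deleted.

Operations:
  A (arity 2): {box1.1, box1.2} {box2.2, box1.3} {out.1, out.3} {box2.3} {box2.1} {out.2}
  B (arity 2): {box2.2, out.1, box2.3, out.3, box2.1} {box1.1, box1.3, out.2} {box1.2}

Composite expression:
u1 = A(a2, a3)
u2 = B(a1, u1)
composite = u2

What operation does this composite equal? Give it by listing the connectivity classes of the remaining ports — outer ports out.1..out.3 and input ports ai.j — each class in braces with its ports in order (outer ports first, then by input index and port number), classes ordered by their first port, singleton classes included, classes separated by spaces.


{out.1, out.3} {out.2, a1.1, a1.3} {a1.2} {a2.1, a2.2} {a2.3, a3.2} {a3.1} {a3.3}

Connectivity passes through glued B-boundaries; trace each wire chain.
A over (a2, a3) gives {out.1, out.3} {out.2} {a2.1, a2.2} {a2.3, a3.2} {a3.1} {a3.3}, out.j being that stage's outer ports
B over (a1, a2, a3) gives {out.1, out.3} {out.2, a1.1, a1.3} {a1.2} {a2.1, a2.2} {a2.3, a3.2} {a3.1} {a3.3}, out.j being that stage's outer ports


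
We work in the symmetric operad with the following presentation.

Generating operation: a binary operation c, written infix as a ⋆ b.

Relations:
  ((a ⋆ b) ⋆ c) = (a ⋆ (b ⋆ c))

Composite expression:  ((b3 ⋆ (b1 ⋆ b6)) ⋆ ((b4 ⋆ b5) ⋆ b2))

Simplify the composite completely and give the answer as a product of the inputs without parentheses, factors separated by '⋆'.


b3 ⋆ b1 ⋆ b6 ⋆ b4 ⋆ b5 ⋆ b2

All parenthesizations of c agree; list the b-inputs left to right.
(b1 ⋆ b6) flattens to b1 ⋆ b6
(b3 ⋆ (b1 ⋆ b6)) flattens to b3 ⋆ b1 ⋆ b6
(b4 ⋆ b5) flattens to b4 ⋆ b5
((b4 ⋆ b5) ⋆ b2) flattens to b4 ⋆ b5 ⋆ b2
((b3 ⋆ (b1 ⋆ b6)) ⋆ ((b4 ⋆ b5) ⋆ b2)) flattens to b3 ⋆ b1 ⋆ b6 ⋆ b4 ⋆ b5 ⋆ b2


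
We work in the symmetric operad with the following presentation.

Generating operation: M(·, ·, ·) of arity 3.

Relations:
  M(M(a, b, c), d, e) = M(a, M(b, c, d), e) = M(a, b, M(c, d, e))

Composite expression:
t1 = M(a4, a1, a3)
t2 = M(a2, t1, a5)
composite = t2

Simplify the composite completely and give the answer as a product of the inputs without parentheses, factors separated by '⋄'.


a2 ⋄ a4 ⋄ a1 ⋄ a3 ⋄ a5

All parenthesizations of M agree; list the a-inputs left to right.
M(a4, a1, a3) unparenthesizes to a4 ⋄ a1 ⋄ a3
M(a2, M(a4, a1, a3), a5) unparenthesizes to a2 ⋄ a4 ⋄ a1 ⋄ a3 ⋄ a5


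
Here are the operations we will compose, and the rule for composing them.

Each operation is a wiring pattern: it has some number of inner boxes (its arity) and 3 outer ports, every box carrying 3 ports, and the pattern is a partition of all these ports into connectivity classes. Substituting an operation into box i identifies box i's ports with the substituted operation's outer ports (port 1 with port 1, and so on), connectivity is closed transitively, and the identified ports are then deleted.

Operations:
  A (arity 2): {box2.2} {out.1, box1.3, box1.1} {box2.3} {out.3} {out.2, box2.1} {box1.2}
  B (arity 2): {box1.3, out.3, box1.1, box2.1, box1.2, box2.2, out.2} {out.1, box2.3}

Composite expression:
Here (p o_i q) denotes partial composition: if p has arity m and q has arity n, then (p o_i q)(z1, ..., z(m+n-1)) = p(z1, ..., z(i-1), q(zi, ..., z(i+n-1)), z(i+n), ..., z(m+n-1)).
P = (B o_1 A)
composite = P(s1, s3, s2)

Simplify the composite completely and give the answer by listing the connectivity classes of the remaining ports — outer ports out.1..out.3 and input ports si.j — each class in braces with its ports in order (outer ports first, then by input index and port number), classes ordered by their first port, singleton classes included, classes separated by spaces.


Substituting into B glues patterns; closure does the rest.
the subtree at A composes to {out.1, s1.1, s1.3} {out.2, s3.1} {out.3} {s1.2} {s3.2} {s3.3} on (s1, s3); out.j = own outer ports
the subtree at B composes to {out.1, s2.3} {out.2, out.3, s1.1, s1.3, s2.1, s2.2, s3.1} {s1.2} {s3.2} {s3.3} on (s1, s3, s2); out.j = own outer ports

{out.1, s2.3} {out.2, out.3, s1.1, s1.3, s2.1, s2.2, s3.1} {s1.2} {s3.2} {s3.3}
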